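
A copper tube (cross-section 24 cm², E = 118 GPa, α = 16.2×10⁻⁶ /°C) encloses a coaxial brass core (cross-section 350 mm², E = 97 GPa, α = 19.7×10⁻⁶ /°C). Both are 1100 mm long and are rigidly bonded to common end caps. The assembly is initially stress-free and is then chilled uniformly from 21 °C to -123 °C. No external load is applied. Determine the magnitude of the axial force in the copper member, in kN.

P ≈ 15.3 kN (compressive in the copper)

Equilibrium of a rigid end plate with no external load gives equal and opposite internal forces ±P in the two members. Since α_{brass} > α_{copper}, cooling drives the brass into tension and the copper into compression.
Compatibility of the two members (thermal + elastic change equal): (α₁ − α₂)ΔT = P·[1/(A₁E₁) + 1/(A₂E₂)].
|α₁ − α₂|·ΔT = 3.5×10⁻⁶ × 144 = 0.000504.
1/(A₁E₁) + 1/(A₂E₂) = 1/(2400×118×10³) + 1/(350×97×10³) = 3.299×10⁻⁸ N⁻¹.
So P = 0.000504 / 3.299×10⁻⁸ = 15.28 kN.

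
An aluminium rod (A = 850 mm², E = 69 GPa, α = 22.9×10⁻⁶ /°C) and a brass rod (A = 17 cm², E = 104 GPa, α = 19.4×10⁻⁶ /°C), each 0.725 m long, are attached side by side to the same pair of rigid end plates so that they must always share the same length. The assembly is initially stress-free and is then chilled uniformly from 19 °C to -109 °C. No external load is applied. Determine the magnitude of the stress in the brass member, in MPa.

The aluminium has the larger α, so on cooling it would change length more than the brass if both were free. The rigid plates force a common final length, so the aluminium is put into tension and the brass into compression, with equal and opposite forces P (no external load).
Setting the final lengths equal and cancelling L: (α₁ − α₂)ΔT = P/(A₁E₁) + P/(A₂E₂).
|α₁ − α₂|·ΔT = 3.5×10⁻⁶ × 128 = 0.000448.
1/(A₁E₁) + 1/(A₂E₂) = 1/(850×69×10³) + 1/(1700×104×10³) = 2.271×10⁻⁸ N⁻¹.
P = 0.000448 / 2.271×10⁻⁸ = 19730 N = 19.73 kN.
σ_{brass} = P/A₂ = 19730/1700 = 11.61 MPa, compressive.

σ ≈ 11.6 MPa (compressive)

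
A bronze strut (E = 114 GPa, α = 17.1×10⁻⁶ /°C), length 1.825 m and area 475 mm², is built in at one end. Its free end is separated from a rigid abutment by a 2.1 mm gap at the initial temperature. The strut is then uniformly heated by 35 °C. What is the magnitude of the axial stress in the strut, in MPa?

σ ≈ 0 MPa

Unrestrained expansion: δ_free = αΔT L = 17.1×10⁻⁶ × 35 × 1825 = 1.092 mm.
This is smaller than the 2.1 mm clearance, so the strut expands freely without reaching the stop — the stress is zero.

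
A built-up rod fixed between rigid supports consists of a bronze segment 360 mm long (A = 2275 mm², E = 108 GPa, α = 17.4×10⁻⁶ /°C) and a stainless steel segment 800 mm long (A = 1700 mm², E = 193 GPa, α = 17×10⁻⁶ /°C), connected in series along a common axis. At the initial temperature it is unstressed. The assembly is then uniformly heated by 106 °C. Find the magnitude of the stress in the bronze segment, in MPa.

With the walls removed the bar would change length by δ_free = Σ αᵢΔT Lᵢ = 17.4×10⁻⁶×106×360 + 17×10⁻⁶×106×800 = 2.106 mm.
The walls prevent any net length change, so an axial force P (same in every segment) develops. Compatibility: P · Σ Lᵢ/(AᵢEᵢ) = δ_free.
The series flexibility is Σ Lᵢ/(AᵢEᵢ) = 360/(2275×108×10³) + 800/(1700×193×10³) = 3.903×10⁻⁶ mm/N.
Hence P = δ_free / Σ(L/AE) = 2.106/3.903×10⁻⁶ = 539.4 kN (compressive).
σ_{bronze} = P / A = 539400 / 2275 = 237.1 MPa.

σ ≈ 237 MPa (compressive)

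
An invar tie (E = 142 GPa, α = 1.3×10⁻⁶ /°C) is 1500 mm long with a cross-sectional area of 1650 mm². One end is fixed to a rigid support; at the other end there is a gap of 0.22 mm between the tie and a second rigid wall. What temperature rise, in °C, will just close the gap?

ΔT ≈ 113 °C

Contact occurs when the free expansion equals the gap: αΔT L = 0.22 mm.
So ΔT = g/(αL) = 0.22/(1.3×10⁻⁶ × 1500) = 112.8 °C.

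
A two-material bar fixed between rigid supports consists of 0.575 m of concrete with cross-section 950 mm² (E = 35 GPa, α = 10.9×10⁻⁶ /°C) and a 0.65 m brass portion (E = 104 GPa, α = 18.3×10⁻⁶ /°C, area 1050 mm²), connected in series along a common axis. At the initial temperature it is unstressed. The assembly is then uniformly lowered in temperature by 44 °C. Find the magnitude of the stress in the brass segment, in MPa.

σ ≈ 32.7 MPa (tensile)

Free thermal contraction of the whole bar: Σ αᵢΔT Lᵢ = 10.9×10⁻⁶×44×575 + 18.3×10⁻⁶×44×650 = 0.7992 mm.
Since the ends are fixed, an axial force P builds up, equal in every segment, with P · Σ Lᵢ/(AᵢEᵢ) = δ_free.
Σ Lᵢ/(AᵢEᵢ) = 575/(950×35×10³) + 650/(1050×104×10³) = 2.325×10⁻⁵ mm/N.
So P = 0.7992 / 2.325×10⁻⁵ = 34.38 kN, tensile.
σ_{brass} = P / A = 34380 / 1050 = 32.74 MPa.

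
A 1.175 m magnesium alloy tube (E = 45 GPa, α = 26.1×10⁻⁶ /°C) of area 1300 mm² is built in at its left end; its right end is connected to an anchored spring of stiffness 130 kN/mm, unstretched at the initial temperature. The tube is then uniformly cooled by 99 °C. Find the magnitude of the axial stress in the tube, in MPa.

If the spring were absent the tube would shorten by αΔT L = 26.1×10⁻⁶ × 99 × 1175 = 3.036 mm.
With a force P in the spring, the elastic change of the tube is PL/(AE) and that of the spring is P/k; compatibility requires their sum to equal δ_free.
P [ L/(AE) + 1/k ] = δ_free → P [ 1175/(1300×45×10³) + 1/(130×10³) ] = 3.036.
P = 3.036 / 2.778×10⁻⁵ = 109300 N.
σ = P/A = 109300/1300 = 84.08 MPa.

σ ≈ 84.1 MPa (tensile)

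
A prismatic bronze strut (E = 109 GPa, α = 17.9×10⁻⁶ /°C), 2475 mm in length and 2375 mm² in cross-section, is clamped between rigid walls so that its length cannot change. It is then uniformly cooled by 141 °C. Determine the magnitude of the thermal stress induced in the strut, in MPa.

σ ≈ 275 MPa (tensile)

With length fixed, the mechanical strain must cancel the thermal strain αΔT = 17.9×10⁻⁶ × 141 = 2523.9×10⁻⁶.
Hence σ = E·αΔT = 109×10³ × 2523.9×10⁻⁶ = 275.1 MPa, tensile.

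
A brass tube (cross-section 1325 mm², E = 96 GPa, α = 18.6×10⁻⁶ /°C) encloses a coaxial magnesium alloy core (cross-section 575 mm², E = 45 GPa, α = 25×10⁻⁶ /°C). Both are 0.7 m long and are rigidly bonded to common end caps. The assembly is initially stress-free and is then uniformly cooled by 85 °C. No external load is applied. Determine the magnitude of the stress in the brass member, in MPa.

Equilibrium of a rigid end plate with no external load gives equal and opposite internal forces ±P in the two members. Since α_{magnesium alloy} > α_{brass}, cooling drives the magnesium alloy into tension and the brass into compression.
Equating the net (thermal + elastic) strains gives |α₁ − α₂|·ΔT = P·[1/(A₁E₁) + 1/(A₂E₂)].
|α₁ − α₂|·ΔT = 6.4×10⁻⁶ × 85 = 0.000544.
1/(A₁E₁) + 1/(A₂E₂) = 1/(1325×96×10³) + 1/(575×45×10³) = 4.651×10⁻⁸ N⁻¹.
So P = 0.000544 / 4.651×10⁻⁸ = 11.7 kN.
σ_{brass} = P/A₁ = 11700/1325 = 8.828 MPa, compressive.

σ ≈ 8.83 MPa (compressive)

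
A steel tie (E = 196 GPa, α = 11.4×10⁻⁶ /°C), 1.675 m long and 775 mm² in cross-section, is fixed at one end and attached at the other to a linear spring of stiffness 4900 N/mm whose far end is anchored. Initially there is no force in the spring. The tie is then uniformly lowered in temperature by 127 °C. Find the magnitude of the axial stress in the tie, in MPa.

Free thermal contraction: δ_free = αΔT L = 11.4×10⁻⁶ × 127 × 1675 = 2.425 mm.
Let P be the tensile force in the spring. The tie extends elastically by PL/(AE) and the spring stretches by P/k; together these equal δ_free.
P [ L/(AE) + 1/k ] = δ_free → P [ 1675/(775×196×10³) + 1/(4900) ] = 2.425.
P = 2.425 / 0.0002151 = 11270 N.
σ = P/A = 11270/775 = 14.55 MPa.

σ ≈ 14.5 MPa (tensile)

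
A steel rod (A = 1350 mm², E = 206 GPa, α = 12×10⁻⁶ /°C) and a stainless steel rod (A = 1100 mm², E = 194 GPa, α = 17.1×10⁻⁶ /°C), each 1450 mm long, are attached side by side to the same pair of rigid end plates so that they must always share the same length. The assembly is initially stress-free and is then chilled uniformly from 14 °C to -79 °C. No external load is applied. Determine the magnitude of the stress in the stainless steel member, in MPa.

Both members must finish at the same length. With the larger α, the stainless steel tends to over-contract; the plates restrain it, putting the stainless steel in tension and the steel in compression. With no external load the two internal forces are equal and opposite, magnitude P.
Compatibility of the two members (thermal + elastic change equal): (α₁ − α₂)ΔT = P·[1/(A₁E₁) + 1/(A₂E₂)].
|α₁ − α₂|·ΔT = 5.1×10⁻⁶ × 93 = 0.0004743.
1/(A₁E₁) + 1/(A₂E₂) = 1/(1350×206×10³) + 1/(1100×194×10³) = 8.282×10⁻⁹ N⁻¹.
P = 0.0004743 / 8.282×10⁻⁹ = 57270 N = 57.27 kN.
σ_{stainless steel} = P/A₂ = 57270/1100 = 52.06 MPa, tensile.

σ ≈ 52.1 MPa (tensile)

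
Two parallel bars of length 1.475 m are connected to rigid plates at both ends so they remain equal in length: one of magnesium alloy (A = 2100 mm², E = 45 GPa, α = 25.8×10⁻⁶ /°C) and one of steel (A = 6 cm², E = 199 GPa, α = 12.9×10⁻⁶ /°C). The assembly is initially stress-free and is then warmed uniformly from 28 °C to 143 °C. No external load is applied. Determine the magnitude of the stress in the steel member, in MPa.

σ ≈ 130 MPa (tensile)

The magnesium alloy has the larger α, so on heating it would change length more than the steel if both were free. The rigid plates force a common final length, so the magnesium alloy is put into compression and the steel into tension, with equal and opposite forces P (no external load).
Compatibility of the two members (thermal + elastic change equal): (α₁ − α₂)ΔT = P·[1/(A₁E₁) + 1/(A₂E₂)].
|α₁ − α₂|·ΔT = 12.9×10⁻⁶ × 115 = 0.001484.
1/(A₁E₁) + 1/(A₂E₂) = 1/(2100×45×10³) + 1/(600×199×10³) = 1.896×10⁻⁸ N⁻¹.
P = 0.001484 / 1.896×10⁻⁸ = 78260 N = 78.26 kN.
σ_{steel} = P/A₂ = 78260/600 = 130.4 MPa, tensile.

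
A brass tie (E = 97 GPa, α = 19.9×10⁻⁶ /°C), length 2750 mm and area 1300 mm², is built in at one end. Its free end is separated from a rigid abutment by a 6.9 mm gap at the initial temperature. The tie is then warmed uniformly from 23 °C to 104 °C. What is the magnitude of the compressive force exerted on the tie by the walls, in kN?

Unrestrained expansion: δ_free = αΔT L = 19.9×10⁻⁶ × 81 × 2750 = 4.433 mm.
Since δ_free = 4.43 mm is less than the 6.9 mm gap, the tie never touches the wall. No axial force develops.

P ≈ 0 kN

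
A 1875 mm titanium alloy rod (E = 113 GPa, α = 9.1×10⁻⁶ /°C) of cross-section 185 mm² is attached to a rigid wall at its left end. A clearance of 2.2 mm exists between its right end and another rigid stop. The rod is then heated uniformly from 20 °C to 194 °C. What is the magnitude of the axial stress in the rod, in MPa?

σ ≈ 46.3 MPa (compressive)

Free thermal elongation = αΔT L = 9.1×10⁻⁶ × 174 × 1875 = 2.969 mm.
The gap closes (δ_free > 2.2 mm) and the wall then resists a further 2.969 − 2.2 = 0.7689 mm of expansion.
That suppressed elongation corresponds to σ = E·Δ/L = 113×10³ × 0.7689/1875 = 46.34 MPa.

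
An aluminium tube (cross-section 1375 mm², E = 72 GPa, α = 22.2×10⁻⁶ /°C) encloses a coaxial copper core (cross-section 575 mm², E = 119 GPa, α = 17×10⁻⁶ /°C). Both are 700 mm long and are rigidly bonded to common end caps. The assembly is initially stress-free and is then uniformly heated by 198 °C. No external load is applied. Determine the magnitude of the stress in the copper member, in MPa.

Equilibrium of a rigid end plate with no external load gives equal and opposite internal forces ±P in the two members. Since α_{aluminium} > α_{copper}, heating drives the aluminium into compression and the copper into tension.
Compatibility of the two members (thermal + elastic change equal): (α₁ − α₂)ΔT = P·[1/(A₁E₁) + 1/(A₂E₂)].
|α₁ − α₂|·ΔT = 5.2×10⁻⁶ × 198 = 0.00103.
1/(A₁E₁) + 1/(A₂E₂) = 1/(1375×72×10³) + 1/(575×119×10³) = 2.472×10⁻⁸ N⁻¹.
P = 0.00103 / 2.472×10⁻⁸ = 41660 N = 41.66 kN.
σ_{copper} = P/A₂ = 41660/575 = 72.45 MPa, tensile.

σ ≈ 72.4 MPa (tensile)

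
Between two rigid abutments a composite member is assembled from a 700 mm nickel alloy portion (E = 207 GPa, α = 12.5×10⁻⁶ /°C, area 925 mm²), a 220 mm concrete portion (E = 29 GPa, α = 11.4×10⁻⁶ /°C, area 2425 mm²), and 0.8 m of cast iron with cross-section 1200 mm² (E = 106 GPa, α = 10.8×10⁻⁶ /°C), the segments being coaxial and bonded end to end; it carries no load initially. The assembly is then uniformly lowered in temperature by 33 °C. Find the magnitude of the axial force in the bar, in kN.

P ≈ 50.2 kN (tensile)

With the walls removed the bar would change length by δ_free = Σ αᵢΔT Lᵢ = 12.5×10⁻⁶×33×700 + 11.4×10⁻⁶×33×220 + 10.8×10⁻⁶×33×800 = 0.6566 mm.
Since the ends are fixed, an axial force P builds up, equal in every segment, with P · Σ Lᵢ/(AᵢEᵢ) = δ_free.
Σ Lᵢ/(AᵢEᵢ) = 700/(925×207×10³) + 220/(2425×29×10³) + 800/(1200×106×10³) = 1.307×10⁻⁵ mm/N.
So P = 0.6566 / 1.307×10⁻⁵ = 50.23 kN, tensile.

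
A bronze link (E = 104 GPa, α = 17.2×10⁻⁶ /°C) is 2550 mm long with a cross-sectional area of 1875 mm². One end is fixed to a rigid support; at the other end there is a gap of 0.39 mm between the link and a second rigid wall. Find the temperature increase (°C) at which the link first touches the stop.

Contact occurs when the free expansion equals the gap: αΔT L = 0.39 mm.
So ΔT = g/(αL) = 0.39/(17.2×10⁻⁶ × 2550) = 8.892 °C.

ΔT ≈ 8.89 °C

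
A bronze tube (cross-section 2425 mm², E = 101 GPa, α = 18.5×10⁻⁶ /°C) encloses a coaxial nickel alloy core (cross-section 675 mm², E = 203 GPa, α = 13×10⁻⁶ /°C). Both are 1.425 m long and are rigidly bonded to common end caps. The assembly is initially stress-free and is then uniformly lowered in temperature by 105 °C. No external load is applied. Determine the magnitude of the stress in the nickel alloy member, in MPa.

The bronze has the larger α, so on cooling it would change length more than the nickel alloy if both were free. The rigid plates force a common final length, so the bronze is put into tension and the nickel alloy into compression, with equal and opposite forces P (no external load).
Setting the final lengths equal and cancelling L: (α₁ − α₂)ΔT = P/(A₁E₁) + P/(A₂E₂).
|α₁ − α₂|·ΔT = 5.5×10⁻⁶ × 105 = 0.0005775.
1/(A₁E₁) + 1/(A₂E₂) = 1/(2425×101×10³) + 1/(675×203×10³) = 1.138×10⁻⁸ N⁻¹.
So P = 0.0005775 / 1.138×10⁻⁸ = 50.74 kN.
σ_{nickel alloy} = P/A₂ = 50740/675 = 75.18 MPa, compressive.

σ ≈ 75.2 MPa (compressive)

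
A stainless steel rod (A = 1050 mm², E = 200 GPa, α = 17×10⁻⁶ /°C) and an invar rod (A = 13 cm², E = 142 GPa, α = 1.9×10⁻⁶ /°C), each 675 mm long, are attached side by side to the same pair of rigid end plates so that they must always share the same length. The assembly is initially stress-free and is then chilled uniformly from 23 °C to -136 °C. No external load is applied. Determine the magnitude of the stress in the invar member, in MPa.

σ ≈ 181 MPa (compressive)

The stainless steel has the larger α, so on cooling it would change length more than the invar if both were free. The rigid plates force a common final length, so the stainless steel is put into tension and the invar into compression, with equal and opposite forces P (no external load).
Setting the final lengths equal and cancelling L: (α₁ − α₂)ΔT = P/(A₁E₁) + P/(A₂E₂).
|α₁ − α₂|·ΔT = 15.1×10⁻⁶ × 159 = 0.002401.
1/(A₁E₁) + 1/(A₂E₂) = 1/(1050×200×10³) + 1/(1300×142×10³) = 1.018×10⁻⁸ N⁻¹.
P = 0.002401 / 1.018×10⁻⁸ = 235900 N = 235.9 kN.
σ_{invar} = P/A₂ = 235900/1300 = 181.4 MPa, compressive.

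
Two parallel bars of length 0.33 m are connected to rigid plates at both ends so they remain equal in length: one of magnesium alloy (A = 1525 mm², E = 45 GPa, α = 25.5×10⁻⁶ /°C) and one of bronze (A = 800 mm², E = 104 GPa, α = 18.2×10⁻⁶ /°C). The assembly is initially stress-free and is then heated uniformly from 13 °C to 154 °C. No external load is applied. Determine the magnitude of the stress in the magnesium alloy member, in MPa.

σ ≈ 25.4 MPa (compressive)

The magnesium alloy has the larger α, so on heating it would change length more than the bronze if both were free. The rigid plates force a common final length, so the magnesium alloy is put into compression and the bronze into tension, with equal and opposite forces P (no external load).
Compatibility of the two members (thermal + elastic change equal): (α₁ − α₂)ΔT = P·[1/(A₁E₁) + 1/(A₂E₂)].
|α₁ − α₂|·ΔT = 7.3×10⁻⁶ × 141 = 0.001029.
1/(A₁E₁) + 1/(A₂E₂) = 1/(1525×45×10³) + 1/(800×104×10³) = 2.659×10⁻⁸ N⁻¹.
P = 0.001029 / 2.659×10⁻⁸ = 38710 N = 38.71 kN.
σ_{magnesium alloy} = P/A₁ = 38710/1525 = 25.38 MPa, compressive.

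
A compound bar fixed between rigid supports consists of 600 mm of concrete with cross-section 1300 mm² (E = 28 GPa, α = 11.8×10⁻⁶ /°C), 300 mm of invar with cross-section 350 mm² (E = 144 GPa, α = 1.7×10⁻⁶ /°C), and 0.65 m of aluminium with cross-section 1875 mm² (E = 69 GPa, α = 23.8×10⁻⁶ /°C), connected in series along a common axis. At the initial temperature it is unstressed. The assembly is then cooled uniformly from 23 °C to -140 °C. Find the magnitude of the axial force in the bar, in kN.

P ≈ 137 kN (tensile)

With the walls removed the bar would change length by δ_free = Σ αᵢΔT Lᵢ = 11.8×10⁻⁶×163×600 + 1.7×10⁻⁶×163×300 + 23.8×10⁻⁶×163×650 = 3.759 mm.
The walls prevent any net length change, so an axial force P (same in every segment) develops. Compatibility: P · Σ Lᵢ/(AᵢEᵢ) = δ_free.
The series flexibility is Σ Lᵢ/(AᵢEᵢ) = 600/(1300×28×10³) + 300/(350×144×10³) + 650/(1875×69×10³) = 2.746×10⁻⁵ mm/N.
Hence P = δ_free / Σ(L/AE) = 3.759/2.746×10⁻⁵ = 136.9 kN (tensile).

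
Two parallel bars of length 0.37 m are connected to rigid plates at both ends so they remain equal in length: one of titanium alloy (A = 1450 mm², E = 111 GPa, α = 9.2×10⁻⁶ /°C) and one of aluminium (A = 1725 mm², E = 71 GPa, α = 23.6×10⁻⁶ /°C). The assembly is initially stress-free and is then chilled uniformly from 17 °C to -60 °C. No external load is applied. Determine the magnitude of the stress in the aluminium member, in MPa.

σ ≈ 44.7 MPa (tensile)

The aluminium has the larger α, so on cooling it would change length more than the titanium alloy if both were free. The rigid plates force a common final length, so the aluminium is put into tension and the titanium alloy into compression, with equal and opposite forces P (no external load).
Compatibility of the two members (thermal + elastic change equal): (α₁ − α₂)ΔT = P·[1/(A₁E₁) + 1/(A₂E₂)].
|α₁ − α₂|·ΔT = 14.4×10⁻⁶ × 77 = 0.001109.
1/(A₁E₁) + 1/(A₂E₂) = 1/(1450×111×10³) + 1/(1725×71×10³) = 1.438×10⁻⁸ N⁻¹.
P = 0.001109 / 1.438×10⁻⁸ = 77120 N = 77.12 kN.
σ_{aluminium} = P/A₂ = 77120/1725 = 44.71 MPa, tensile.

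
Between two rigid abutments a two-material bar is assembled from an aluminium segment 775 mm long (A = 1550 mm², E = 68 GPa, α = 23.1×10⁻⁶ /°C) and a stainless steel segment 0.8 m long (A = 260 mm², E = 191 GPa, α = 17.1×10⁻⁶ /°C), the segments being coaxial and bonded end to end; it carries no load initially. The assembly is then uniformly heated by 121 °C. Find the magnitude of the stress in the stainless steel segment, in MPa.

σ ≈ 626 MPa (compressive)

If the supports were absent, the total length change would be Σ αᵢΔT Lᵢ = 23.1×10⁻⁶×121×775 + 17.1×10⁻⁶×121×800 = 3.821 mm.
The walls prevent any net length change, so an axial force P (same in every segment) develops. Compatibility: P · Σ Lᵢ/(AᵢEᵢ) = δ_free.
The series flexibility is Σ Lᵢ/(AᵢEᵢ) = 775/(1550×68×10³) + 800/(260×191×10³) = 2.346×10⁻⁵ mm/N.
So P = 3.821 / 2.346×10⁻⁵ = 162.9 kN, compressive.
σ_{stainless steel} = P / A = 162900 / 260 = 626.4 MPa.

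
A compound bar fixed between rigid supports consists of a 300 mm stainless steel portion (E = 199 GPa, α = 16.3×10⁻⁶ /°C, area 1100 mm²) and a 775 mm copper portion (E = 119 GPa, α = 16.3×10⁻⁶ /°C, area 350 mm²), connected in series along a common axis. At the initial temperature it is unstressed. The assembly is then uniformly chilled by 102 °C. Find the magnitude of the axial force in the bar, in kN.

P ≈ 89.5 kN (tensile)

If the supports were absent, the total length change would be Σ αᵢΔT Lᵢ = 16.3×10⁻⁶×102×300 + 16.3×10⁻⁶×102×775 = 1.787 mm.
The rigid supports impose zero overall length change; the single axial force P common to all segments must satisfy P Σ Lᵢ/(AᵢEᵢ) = δ_free.
The series flexibility is Σ Lᵢ/(AᵢEᵢ) = 300/(1100×199×10³) + 775/(350×119×10³) = 1.998×10⁻⁵ mm/N.
So P = 1.787 / 1.998×10⁻⁵ = 89.46 kN, tensile.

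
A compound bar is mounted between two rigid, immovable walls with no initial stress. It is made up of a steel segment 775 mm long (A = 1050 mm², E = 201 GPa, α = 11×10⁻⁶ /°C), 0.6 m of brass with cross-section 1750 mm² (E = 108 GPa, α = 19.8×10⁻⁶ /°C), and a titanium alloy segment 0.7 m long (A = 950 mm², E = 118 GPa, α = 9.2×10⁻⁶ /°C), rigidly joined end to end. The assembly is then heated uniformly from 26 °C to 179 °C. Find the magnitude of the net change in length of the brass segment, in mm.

|ΔL| ≈ 0.822 mm

With the walls removed the bar would change length by δ_free = Σ αᵢΔT Lᵢ = 11×10⁻⁶×153×775 + 19.8×10⁻⁶×153×600 + 9.2×10⁻⁶×153×700 = 4.107 mm.
The walls prevent any net length change, so an axial force P (same in every segment) develops. Compatibility: P · Σ Lᵢ/(AᵢEᵢ) = δ_free.
Σ Lᵢ/(AᵢEᵢ) = 775/(1050×201×10³) + 600/(1750×108×10³) + 700/(950×118×10³) = 1.309×10⁻⁵ mm/N.
Hence P = δ_free / Σ(L/AE) = 4.107/1.309×10⁻⁵ = 313.7 kN (compressive).
For the brass segment, free thermal change = 19.8×10⁻⁶×153×600 = 1.818 mm and elastic change from P = 313700×600/(1750×108×10³) = 0.996 mm; these oppose, so the net change is 0.822 mm (segment lengthens).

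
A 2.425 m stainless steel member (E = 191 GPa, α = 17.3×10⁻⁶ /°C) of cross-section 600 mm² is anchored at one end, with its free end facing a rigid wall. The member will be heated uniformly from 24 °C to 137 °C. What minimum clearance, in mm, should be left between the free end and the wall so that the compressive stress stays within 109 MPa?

With no wall the member would lengthen by αΔT L = 17.3×10⁻⁶ × 113 × 2425 = 4.741 mm.
A stress of 109 MPa corresponds to the wall pushing the member back by σL/E = 109×2425/(191×10³) = 1.384 mm.
The gap must absorb the remainder: g_min = 4.741 − 1.384 = 3.357 mm.

g ≈ 3.36 mm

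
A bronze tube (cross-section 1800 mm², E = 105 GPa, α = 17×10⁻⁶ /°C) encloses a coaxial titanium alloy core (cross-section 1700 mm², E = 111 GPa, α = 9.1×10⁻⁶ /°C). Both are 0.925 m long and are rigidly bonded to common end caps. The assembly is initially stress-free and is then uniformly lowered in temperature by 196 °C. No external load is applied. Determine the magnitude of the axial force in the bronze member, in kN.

The bronze has the larger α, so on cooling it would change length more than the titanium alloy if both were free. The rigid plates force a common final length, so the bronze is put into tension and the titanium alloy into compression, with equal and opposite forces P (no external load).
Equating the net (thermal + elastic) strains gives |α₁ − α₂|·ΔT = P·[1/(A₁E₁) + 1/(A₂E₂)].
|α₁ − α₂|·ΔT = 7.9×10⁻⁶ × 196 = 0.001548.
1/(A₁E₁) + 1/(A₂E₂) = 1/(1800×105×10³) + 1/(1700×111×10³) = 1.059×10⁻⁸ N⁻¹.
So P = 0.001548 / 1.059×10⁻⁸ = 146.2 kN.

P ≈ 146 kN (tensile in the bronze)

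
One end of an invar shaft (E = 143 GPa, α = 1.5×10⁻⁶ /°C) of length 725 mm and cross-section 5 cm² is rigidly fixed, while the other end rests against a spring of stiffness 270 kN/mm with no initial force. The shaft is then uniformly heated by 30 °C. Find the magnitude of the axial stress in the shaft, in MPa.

σ ≈ 4.71 MPa (compressive)

Free thermal expansion: δ_free = αΔT L = 1.5×10⁻⁶ × 30 × 725 = 0.03263 mm.
Let P be the compressive force at the spring. The shaft shortens elastically by PL/(AE) and the spring compresses by P/k; together these equal δ_free.
P [ L/(AE) + 1/k ] = δ_free → P [ 725/(500×143×10³) + 1/(270×10³) ] = 0.03263.
P = 0.03263 / 1.384×10⁻⁵ = 2357 N.
σ = P/A = 2357/500 = 4.713 MPa.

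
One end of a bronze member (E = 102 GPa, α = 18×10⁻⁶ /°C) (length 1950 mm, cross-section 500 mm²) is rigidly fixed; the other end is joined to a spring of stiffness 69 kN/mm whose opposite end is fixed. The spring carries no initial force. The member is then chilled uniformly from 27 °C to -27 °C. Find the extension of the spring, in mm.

Free thermal contraction: δ_free = αΔT L = 18×10⁻⁶ × 54 × 1950 = 1.895 mm.
With a force P in the spring, the elastic change of the member is PL/(AE) and that of the spring is P/k; compatibility requires their sum to equal δ_free.
P [ L/(AE) + 1/k ] = δ_free → P [ 1950/(500×102×10³) + 1/(69×10³) ] = 1.895.
P = 1.895 / 5.273×10⁻⁵ = 35950 N.
Spring extension = P/k = 35950/(69×10³) = 0.521 mm.

δ ≈ 0.521 mm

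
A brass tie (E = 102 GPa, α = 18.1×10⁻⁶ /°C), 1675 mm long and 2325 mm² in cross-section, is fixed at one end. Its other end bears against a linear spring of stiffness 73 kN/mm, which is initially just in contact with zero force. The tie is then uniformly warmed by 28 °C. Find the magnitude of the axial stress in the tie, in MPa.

Free thermal expansion: δ_free = αΔT L = 18.1×10⁻⁶ × 28 × 1675 = 0.8489 mm.
Let P be the compressive force at the spring. The tie shortens elastically by PL/(AE) and the spring compresses by P/k; together these equal δ_free.
P [ L/(AE) + 1/k ] = δ_free → P [ 1675/(2325×102×10³) + 1/(73×10³) ] = 0.8489.
P = 0.8489 / 2.076×10⁻⁵ = 40890 N.
σ = P/A = 40890/2325 = 17.59 MPa.

σ ≈ 17.6 MPa (compressive)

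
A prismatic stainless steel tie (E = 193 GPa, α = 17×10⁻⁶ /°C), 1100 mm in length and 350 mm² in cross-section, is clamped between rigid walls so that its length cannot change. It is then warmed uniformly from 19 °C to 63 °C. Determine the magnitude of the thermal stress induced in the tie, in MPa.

Because both ends are immovable the net strain is zero, and the suppressed thermal strain is αΔT = 17×10⁻⁶ × 44 = 748×10⁻⁶.
σ = EαΔT = 193×10³ × 17×10⁻⁶ × 44 = 144.4 MPa (compressive; the tie is trying to expand).

σ ≈ 144 MPa (compressive)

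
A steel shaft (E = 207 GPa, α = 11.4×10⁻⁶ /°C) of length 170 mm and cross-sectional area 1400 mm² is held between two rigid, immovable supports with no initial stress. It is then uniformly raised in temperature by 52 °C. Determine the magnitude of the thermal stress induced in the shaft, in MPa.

σ ≈ 123 MPa (compressive)

Because both ends are immovable the net strain is zero, and the suppressed thermal strain is αΔT = 11.4×10⁻⁶ × 52 = 592.8×10⁻⁶.
The stress required to suppress this strain is σ = Eε = 207×10³ × 592.8×10⁻⁶ = 122.7 MPa, compressive since the shaft is trying to expand.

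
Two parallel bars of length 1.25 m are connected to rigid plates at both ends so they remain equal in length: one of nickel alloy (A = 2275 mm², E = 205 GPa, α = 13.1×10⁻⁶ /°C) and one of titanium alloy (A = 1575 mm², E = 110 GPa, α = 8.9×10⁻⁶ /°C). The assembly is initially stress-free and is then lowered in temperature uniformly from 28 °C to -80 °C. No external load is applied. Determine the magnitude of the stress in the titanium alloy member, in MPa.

The nickel alloy has the larger α, so on cooling it would change length more than the titanium alloy if both were free. The rigid plates force a common final length, so the nickel alloy is put into tension and the titanium alloy into compression, with equal and opposite forces P (no external load).
Setting the final lengths equal and cancelling L: (α₁ − α₂)ΔT = P/(A₁E₁) + P/(A₂E₂).
|α₁ − α₂|·ΔT = 4.2×10⁻⁶ × 108 = 0.0004536.
1/(A₁E₁) + 1/(A₂E₂) = 1/(2275×205×10³) + 1/(1575×110×10³) = 7.916×10⁻⁹ N⁻¹.
So P = 0.0004536 / 7.916×10⁻⁹ = 57.3 kN.
σ_{titanium alloy} = P/A₂ = 57300/1575 = 36.38 MPa, compressive.

σ ≈ 36.4 MPa (compressive)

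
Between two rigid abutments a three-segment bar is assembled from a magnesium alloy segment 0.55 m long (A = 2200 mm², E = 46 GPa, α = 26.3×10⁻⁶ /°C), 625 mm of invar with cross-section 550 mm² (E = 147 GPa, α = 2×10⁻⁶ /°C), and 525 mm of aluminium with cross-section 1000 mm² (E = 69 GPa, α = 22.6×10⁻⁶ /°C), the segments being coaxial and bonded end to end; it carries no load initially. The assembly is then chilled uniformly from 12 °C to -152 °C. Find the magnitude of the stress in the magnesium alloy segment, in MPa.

Free thermal contraction of the whole bar: Σ αᵢΔT Lᵢ = 26.3×10⁻⁶×164×550 + 2×10⁻⁶×164×625 + 22.6×10⁻⁶×164×525 = 4.523 mm.
The rigid supports impose zero overall length change; the single axial force P common to all segments must satisfy P Σ Lᵢ/(AᵢEᵢ) = δ_free.
Σ Lᵢ/(AᵢEᵢ) = 550/(2200×46×10³) + 625/(550×147×10³) + 525/(1000×69×10³) = 2.077×10⁻⁵ mm/N.
P = 4.523 / 2.077×10⁻⁵ = 217700 N = 217.7 kN, tensile.
σ_{magnesium alloy} = P / A = 217700 / 2200 = 98.97 MPa.

σ ≈ 99 MPa (tensile)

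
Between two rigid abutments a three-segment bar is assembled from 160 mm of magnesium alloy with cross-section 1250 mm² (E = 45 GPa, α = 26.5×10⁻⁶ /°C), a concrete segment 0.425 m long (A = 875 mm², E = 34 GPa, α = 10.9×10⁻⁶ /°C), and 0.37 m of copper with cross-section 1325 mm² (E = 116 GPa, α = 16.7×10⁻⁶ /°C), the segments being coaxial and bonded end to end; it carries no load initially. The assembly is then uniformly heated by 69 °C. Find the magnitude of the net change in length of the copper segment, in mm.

|ΔL| ≈ 0.298 mm

If the supports were absent, the total length change would be Σ αᵢΔT Lᵢ = 26.5×10⁻⁶×69×160 + 10.9×10⁻⁶×69×425 + 16.7×10⁻⁶×69×370 = 1.039 mm.
Since the ends are fixed, an axial force P builds up, equal in every segment, with P · Σ Lᵢ/(AᵢEᵢ) = δ_free.
The series flexibility is Σ Lᵢ/(AᵢEᵢ) = 160/(1250×45×10³) + 425/(875×34×10³) + 370/(1325×116×10³) = 1.954×10⁻⁵ mm/N.
Hence P = δ_free / Σ(L/AE) = 1.039/1.954×10⁻⁵ = 53.16 kN (compressive).
For the copper segment, free thermal change = 16.7×10⁻⁶×69×370 = 0.4264 mm and elastic change from P = 53160×370/(1325×116×10³) = 0.128 mm; these oppose, so the net change is 0.298 mm (segment lengthens).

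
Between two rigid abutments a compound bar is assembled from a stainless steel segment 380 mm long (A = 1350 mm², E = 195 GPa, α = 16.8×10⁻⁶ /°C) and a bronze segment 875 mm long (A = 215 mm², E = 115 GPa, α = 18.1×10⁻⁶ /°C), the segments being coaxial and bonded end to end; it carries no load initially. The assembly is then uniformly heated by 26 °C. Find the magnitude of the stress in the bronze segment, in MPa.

σ ≈ 73 MPa (compressive)

Free thermal expansion of the whole bar: Σ αᵢΔT Lᵢ = 16.8×10⁻⁶×26×380 + 18.1×10⁻⁶×26×875 = 0.5778 mm.
Since the ends are fixed, an axial force P builds up, equal in every segment, with P · Σ Lᵢ/(AᵢEᵢ) = δ_free.
The series flexibility is Σ Lᵢ/(AᵢEᵢ) = 380/(1350×195×10³) + 875/(215×115×10³) = 3.683×10⁻⁵ mm/N.
Hence P = δ_free / Σ(L/AE) = 0.5778/3.683×10⁻⁵ = 15.69 kN (compressive).
σ_{bronze} = P / A = 15690 / 215 = 72.96 MPa.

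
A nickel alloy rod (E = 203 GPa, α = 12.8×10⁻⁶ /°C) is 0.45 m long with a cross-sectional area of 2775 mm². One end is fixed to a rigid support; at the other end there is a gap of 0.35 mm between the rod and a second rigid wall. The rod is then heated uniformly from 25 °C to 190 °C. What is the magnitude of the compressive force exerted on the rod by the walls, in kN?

Free thermal elongation = αΔT L = 12.8×10⁻⁶ × 165 × 450 = 0.9504 mm.
This exceeds the 0.35 mm gap, so the wall pushes back. The portion of expansion that must be recovered elastically is δ_free − gap = 0.9504 − 0.35 = 0.6004 mm.
That suppressed elongation corresponds to σ = E·Δ/L = 203×10³ × 0.6004/450 = 270.8 MPa.
Force on the wall = σA = 270.8 × 2775 mm² = 751.6 kN.

P ≈ 752 kN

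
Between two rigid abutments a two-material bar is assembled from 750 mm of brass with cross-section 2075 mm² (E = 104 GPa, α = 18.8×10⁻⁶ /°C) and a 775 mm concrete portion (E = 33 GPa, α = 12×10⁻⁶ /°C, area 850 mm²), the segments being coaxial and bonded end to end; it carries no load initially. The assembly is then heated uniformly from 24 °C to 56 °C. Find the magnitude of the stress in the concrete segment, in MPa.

σ ≈ 28.3 MPa (compressive)

With the walls removed the bar would change length by δ_free = Σ αᵢΔT Lᵢ = 18.8×10⁻⁶×32×750 + 12×10⁻⁶×32×775 = 0.7488 mm.
The rigid supports impose zero overall length change; the single axial force P common to all segments must satisfy P Σ Lᵢ/(AᵢEᵢ) = δ_free.
The series flexibility is Σ Lᵢ/(AᵢEᵢ) = 750/(2075×104×10³) + 775/(850×33×10³) = 3.11×10⁻⁵ mm/N.
P = 0.7488 / 3.11×10⁻⁵ = 24070 N = 24.07 kN, compressive.
σ_{concrete} = P / A = 24070 / 850 = 28.32 MPa.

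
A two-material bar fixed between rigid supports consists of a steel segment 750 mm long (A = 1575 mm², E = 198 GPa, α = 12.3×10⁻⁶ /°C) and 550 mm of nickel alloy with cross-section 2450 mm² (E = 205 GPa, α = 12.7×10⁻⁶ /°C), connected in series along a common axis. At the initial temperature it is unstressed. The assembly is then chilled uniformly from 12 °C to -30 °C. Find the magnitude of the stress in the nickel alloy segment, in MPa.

σ ≈ 79.4 MPa (tensile)

With the walls removed the bar would change length by δ_free = Σ αᵢΔT Lᵢ = 12.3×10⁻⁶×42×750 + 12.7×10⁻⁶×42×550 = 0.6808 mm.
The walls prevent any net length change, so an axial force P (same in every segment) develops. Compatibility: P · Σ Lᵢ/(AᵢEᵢ) = δ_free.
Σ Lᵢ/(AᵢEᵢ) = 750/(1575×198×10³) + 550/(2450×205×10³) = 3.5×10⁻⁶ mm/N.
So P = 0.6808 / 3.5×10⁻⁶ = 194.5 kN, tensile.
σ_{nickel alloy} = P / A = 194500 / 2450 = 79.39 MPa.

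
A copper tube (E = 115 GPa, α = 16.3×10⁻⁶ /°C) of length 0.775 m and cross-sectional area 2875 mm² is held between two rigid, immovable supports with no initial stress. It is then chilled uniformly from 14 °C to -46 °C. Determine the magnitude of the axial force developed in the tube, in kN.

Full restraint means ε = 0, so the stress is σ = EαΔT = 115×10³ × 16.3×10⁻⁶ × 60 = 112.5 MPa.
Axial force P = σA = 112.5 × 2875 = 323400 N = 323.4 kN, tensile.

P ≈ 323 kN (tensile)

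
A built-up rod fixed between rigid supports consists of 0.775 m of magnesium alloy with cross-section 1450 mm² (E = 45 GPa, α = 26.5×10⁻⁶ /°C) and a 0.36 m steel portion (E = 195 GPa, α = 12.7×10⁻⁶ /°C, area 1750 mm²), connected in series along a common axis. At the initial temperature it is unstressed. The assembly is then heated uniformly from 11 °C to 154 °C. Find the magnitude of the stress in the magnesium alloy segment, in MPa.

σ ≈ 191 MPa (compressive)

If the supports were absent, the total length change would be Σ αᵢΔT Lᵢ = 26.5×10⁻⁶×143×775 + 12.7×10⁻⁶×143×360 = 3.591 mm.
The rigid supports impose zero overall length change; the single axial force P common to all segments must satisfy P Σ Lᵢ/(AᵢEᵢ) = δ_free.
The series flexibility is Σ Lᵢ/(AᵢEᵢ) = 775/(1450×45×10³) + 360/(1750×195×10³) = 1.293×10⁻⁵ mm/N.
Hence P = δ_free / Σ(L/AE) = 3.591/1.293×10⁻⁵ = 277.6 kN (compressive).
σ_{magnesium alloy} = P / A = 277600 / 1450 = 191.5 MPa.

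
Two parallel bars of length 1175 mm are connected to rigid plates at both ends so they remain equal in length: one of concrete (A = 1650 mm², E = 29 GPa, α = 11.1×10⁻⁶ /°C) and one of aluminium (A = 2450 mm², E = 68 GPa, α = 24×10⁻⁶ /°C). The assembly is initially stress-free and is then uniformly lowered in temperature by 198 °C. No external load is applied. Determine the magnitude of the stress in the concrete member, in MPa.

Equilibrium of a rigid end plate with no external load gives equal and opposite internal forces ±P in the two members. Since α_{aluminium} > α_{concrete}, cooling drives the aluminium into tension and the concrete into compression.
Equating the net (thermal + elastic) strains gives |α₁ − α₂|·ΔT = P·[1/(A₁E₁) + 1/(A₂E₂)].
|α₁ − α₂|·ΔT = 12.9×10⁻⁶ × 198 = 0.002554.
1/(A₁E₁) + 1/(A₂E₂) = 1/(1650×29×10³) + 1/(2450×68×10³) = 2.69×10⁻⁸ N⁻¹.
P = 0.002554 / 2.69×10⁻⁸ = 94950 N = 94.95 kN.
σ_{concrete} = P/A₁ = 94950/1650 = 57.54 MPa, compressive.

σ ≈ 57.5 MPa (compressive)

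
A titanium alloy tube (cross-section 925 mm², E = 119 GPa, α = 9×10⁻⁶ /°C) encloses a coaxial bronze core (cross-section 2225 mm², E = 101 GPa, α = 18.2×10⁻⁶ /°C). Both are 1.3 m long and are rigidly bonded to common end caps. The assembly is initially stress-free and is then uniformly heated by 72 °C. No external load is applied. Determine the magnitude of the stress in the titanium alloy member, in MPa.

σ ≈ 52.9 MPa (tensile)

The bronze has the larger α, so on heating it would change length more than the titanium alloy if both were free. The rigid plates force a common final length, so the bronze is put into compression and the titanium alloy into tension, with equal and opposite forces P (no external load).
Compatibility of the two members (thermal + elastic change equal): (α₁ − α₂)ΔT = P·[1/(A₁E₁) + 1/(A₂E₂)].
|α₁ − α₂|·ΔT = 9.2×10⁻⁶ × 72 = 0.0006624.
1/(A₁E₁) + 1/(A₂E₂) = 1/(925×119×10³) + 1/(2225×101×10³) = 1.353×10⁻⁸ N⁻¹.
P = 0.0006624 / 1.353×10⁻⁸ = 48940 N = 48.94 kN.
σ_{titanium alloy} = P/A₁ = 48940/925 = 52.91 MPa, tensile.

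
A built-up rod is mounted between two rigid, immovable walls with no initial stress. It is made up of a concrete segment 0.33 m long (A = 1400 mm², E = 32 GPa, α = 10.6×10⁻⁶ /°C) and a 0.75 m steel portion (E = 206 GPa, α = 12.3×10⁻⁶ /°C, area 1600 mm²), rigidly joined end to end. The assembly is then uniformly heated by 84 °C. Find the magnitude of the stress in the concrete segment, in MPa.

σ ≈ 79.2 MPa (compressive)

With the walls removed the bar would change length by δ_free = Σ αᵢΔT Lᵢ = 10.6×10⁻⁶×84×330 + 12.3×10⁻⁶×84×750 = 1.069 mm.
The walls prevent any net length change, so an axial force P (same in every segment) develops. Compatibility: P · Σ Lᵢ/(AᵢEᵢ) = δ_free.
Σ Lᵢ/(AᵢEᵢ) = 330/(1400×32×10³) + 750/(1600×206×10³) = 9.642×10⁻⁶ mm/N.
So P = 1.069 / 9.642×10⁻⁶ = 110.8 kN, compressive.
σ_{concrete} = P / A = 110800 / 1400 = 79.18 MPa.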